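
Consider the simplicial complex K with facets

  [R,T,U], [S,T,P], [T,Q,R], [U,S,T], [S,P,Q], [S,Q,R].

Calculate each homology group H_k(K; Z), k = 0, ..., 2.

H_0 ≅ Z,  H_1 ≅ Z,  H_2 = 0.

Order the vertices as P < Q < R < S < T < U. Listing each simplex with vertices in this order, K has dimension 2 with simplices:

  0-simplices (6): P, Q, R, S, T, U
  1-simplices (12): PQ, PS, PT, QR, QS, QT, RS, RT, RU, ST, SU, TU
  2-simplices (6): PQS, PST, QRS, QRT, RTU, STU

giving chain groups C_0 ≅ Z^6, C_1 ≅ Z^12, C_2 ≅ Z^6.

Boundary ∂_1: C_1 → C_0 sends each edge [p,q] (with p < q) to q − p.
The 6×12 boundary matrix has rank 5 and Smith normal form diag(1,1,1,1,1).

The boundary map ∂_2: C_2 → C_1 acts by ∂[p,q,r] = [q,r] − [p,r] + [p,q]. For instance
  ∂RTU = TU − RU + RT,
  ∂STU = TU − SU + ST.
The 12×6 boundary matrix has rank 6 and Smith normal form diag(1,1,1,1,1,1).

Reading off H_k = ker ∂_k / im ∂_{k+1}:

  H_0: rank C_0 − rank ∂_1 = 6 − 5 = 1, and the invariant factors of ∂_1 are all 1, so H_0 = Z.
  H_1: rank ker ∂_1 − rank ∂_2 = (12 − 5) − 6 = 1, and the invariant factors of ∂_2 are all 1, so H_1 = Z.
  H_2: rank ker ∂_2 − rank ∂_3 = (6 − 6) − 0 = 0, and there is no ∂_3, so H_2 = 0.

As a check, the Euler characteristic is 6 − 12 + 6 = 0, which agrees with 1 − 1 + 0 = 0.
(K is a triangulation of the cylinder S^1 x I.)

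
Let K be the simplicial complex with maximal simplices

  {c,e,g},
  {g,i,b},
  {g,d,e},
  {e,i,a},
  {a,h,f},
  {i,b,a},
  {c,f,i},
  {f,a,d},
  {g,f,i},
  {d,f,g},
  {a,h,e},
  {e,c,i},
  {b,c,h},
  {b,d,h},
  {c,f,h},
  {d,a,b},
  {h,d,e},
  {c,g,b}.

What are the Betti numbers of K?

b_0 = 1, b_1 = 1, b_2 = 0.

Take the total order a < b < c < d < e < f < g < h < i on the vertex set. Then K (dimension 2) consists of the simplices:

  0-simplices (9): a, b, c, d, e, f, g, h, i
  1-simplices (27): ab, ad, ae, af, ah, ai, bc, bd, bg, bh, bi, ce, cf, cg, ch, ci, de, df, dg, dh, eg, eh, ei, fg, fh, fi, gi
  2-simplices (18): abd, abi, adf, aeh, aei, afh, bcg, bch, bdh, bgi, ceg, cei, cfh, cfi, deg, deh, dfg, fgi

so the chain groups are C_0 ≅ Z^9, C_1 ≅ Z^27, C_2 ≅ Z^18.

The boundary map ∂_1: C_1 → C_0 sends each edge [p,q] (with p < q) to q − p. For instance
  ∂ch = h − c.
As a 9×27 matrix over Z this has rank 8, with invariant factors (1,1,1,1,1,1,1,1).

The boundary map ∂_2: C_2 → C_1 maps a triangle to the signed sum of its edges. For instance
  ∂afh = fh − ah + af,
  ∂bgi = gi − bi + bg.
The resulting 27×18 matrix has rank 18, and its Smith normal form has invariant factors (1,1,1,1,1,1,1,1,1,1,1,1,1,1,1,1,1,2).

Computing H_k = (kernel of ∂_k) / (image of ∂_{k+1}):

  H_0: rank C_0 − rank ∂_1 = 9 − 8 = 1, and the invariant factors of ∂_1 are all 1, so H_0 = Z.
  H_1: rank ker ∂_1 − rank ∂_2 = (27 − 8) − 18 = 1, and ∂_2 has invariant factor 2 > 1, so H_1 = Z ⊕ Z/2Z.
  H_2: rank ker ∂_2 − rank ∂_3 = (18 − 18) − 0 = 0, and there is no ∂_3, so H_2 = 0.

(K is a triangulation of the Klein bottle.)

Hence the Betti numbers are b_0 = 1, b_1 = 1, b_2 = 0.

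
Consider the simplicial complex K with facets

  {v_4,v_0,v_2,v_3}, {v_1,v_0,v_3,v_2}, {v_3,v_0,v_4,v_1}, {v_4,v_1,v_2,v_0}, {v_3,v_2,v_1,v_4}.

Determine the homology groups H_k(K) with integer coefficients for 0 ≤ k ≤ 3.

H_0 = Z,  H_1 = 0,  H_2 = 0,  H_3 = Z.

Order the vertices as v_0 < v_1 < v_2 < v_3 < v_4. Listing each simplex with vertices in this order, K has dimension 3 with simplices:

  0-simplices (5): [v_0], [v_1], [v_2], [v_3], [v_4]
  1-simplices (10): [v_0,v_1], [v_0,v_2], [v_0,v_3], [v_0,v_4], [v_1,v_2], [v_1,v_3], [v_1,v_4], [v_2,v_3], [v_2,v_4], [v_3,v_4]
  2-simplices (10): [v_0,v_1,v_2], [v_0,v_1,v_3], [v_0,v_1,v_4], [v_0,v_2,v_3], [v_0,v_2,v_4], [v_0,v_3,v_4], [v_1,v_2,v_3], [v_1,v_2,v_4], [v_1,v_3,v_4], [v_2,v_3,v_4]
  3-simplices (5): [v_0,v_1,v_2,v_3], [v_0,v_1,v_2,v_4], [v_0,v_1,v_3,v_4], [v_0,v_2,v_3,v_4], [v_1,v_2,v_3,v_4]

Hence C_0 ≅ Z^5, C_1 ≅ Z^10, C_2 ≅ Z^10, C_3 ≅ Z^5.

The boundary map ∂_1: C_1 → C_0 is given by ∂[p,q] = [q] − [p]. For instance
  ∂[v_0,v_1] = [v_1] − [v_0].
As a 5×10 matrix over Z this has rank 4, with invariant factors (1,1,1,1).

Boundary ∂_2: C_2 → C_1 sends each 2-simplex [p,q,r] to [q,r] − [p,r] + [p,q]. For instance
  ∂[v_1,v_3,v_4] = [v_3,v_4] − [v_1,v_4] + [v_1,v_3],
  ∂[v_1,v_2,v_4] = [v_2,v_4] − [v_1,v_4] + [v_1,v_2].
This gives a 10×10 integer matrix of rank 6; reducing to Smith normal form yields diagonal entries (1,1,1,1,1,1).

Boundary ∂_3: C_3 → C_2 sends each 3-simplex σ to the alternating sum Σ_i (−1)^i (σ with its i-th vertex removed). For instance
  ∂[v_1,v_2,v_3,v_4] = [v_2,v_3,v_4] − [v_1,v_3,v_4] + [v_1,v_2,v_4] − [v_1,v_2,v_3],
  ∂[v_0,v_1,v_2,v_4] = [v_1,v_2,v_4] − [v_0,v_2,v_4] + [v_0,v_1,v_4] − [v_0,v_1,v_2].
The 10×5 boundary matrix has rank 4 and Smith normal form diag(1,1,1,1).

Computing H_k = (kernel of ∂_k) / (image of ∂_{k+1}):

  H_0: rank C_0 − rank ∂_1 = 5 − 4 = 1, and the invariant factors of ∂_1 are all 1, so H_0 = Z.
  H_1: rank ker ∂_1 − rank ∂_2 = (10 − 4) − 6 = 0, and the invariant factors of ∂_2 are all 1, so H_1 = 0.
  H_2: rank ker ∂_2 − rank ∂_3 = (10 − 6) − 4 = 0, and the invariant factors of ∂_3 are all 1, so H_2 = 0.
  H_3: rank ker ∂_3 − rank ∂_4 = (5 − 4) − 0 = 1, and there is no ∂_4, so H_3 = Z.

As a check, the Euler characteristic is 5 − 10 + 10 − 5 = 0, which agrees with 1 − 0 + 0 − 1 = 0.
(K is a triangulation of the 3-sphere S^3.)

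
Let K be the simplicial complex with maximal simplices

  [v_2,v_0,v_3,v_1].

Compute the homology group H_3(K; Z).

H_3 ≅ 0.

Fix the vertex order v_0 < v_1 < v_2 < v_3 and write every simplex with vertices in increasing order. Then dim K = 3 and the simplices of K are:

  0-simplices (4): [v_0], [v_1], [v_2], [v_3]
  1-simplices (6): [v_0,v_1], [v_0,v_2], [v_0,v_3], [v_1,v_2], [v_1,v_3], [v_2,v_3]
  2-simplices (4): [v_0,v_1,v_2], [v_0,v_1,v_3], [v_0,v_2,v_3], [v_1,v_2,v_3]
  3-simplices (1): [v_0,v_1,v_2,v_3]

so the chain groups are C_0 ≅ Z^4, C_1 ≅ Z^6, C_2 ≅ Z^4, C_3 ≅ Z^1.

∂_1: C_1 → C_0 sends each edge [p,q] (with p < q) to q − p.
The resulting 4×6 matrix has rank 3, and its Smith normal form has invariant factors (1,1,1).

The boundary map ∂_2: C_2 → C_1 maps a triangle to the signed sum of its edges. For instance
  ∂[v_1,v_2,v_3] = [v_2,v_3] − [v_1,v_3] + [v_1,v_2],
  ∂[v_0,v_1,v_3] = [v_1,v_3] − [v_0,v_3] + [v_0,v_1].
The 6×4 boundary matrix has rank 3 and Smith normal form diag(1,1,1).

Boundary ∂_3: C_3 → C_2 sends each 3-simplex σ to the alternating sum Σ_i (−1)^i (σ with its i-th vertex removed). For instance
  ∂[v_0,v_1,v_2,v_3] = [v_1,v_2,v_3] − [v_0,v_2,v_3] + [v_0,v_1,v_3] − [v_0,v_1,v_2].
As a 4×1 matrix over Z this has rank 1, with invariant factors (1).

Computing H_k = (kernel of ∂_k) / (image of ∂_{k+1}):

  H_3: rank ker ∂_3 − rank ∂_4 = (1 − 1) − 0 = 0, and there is no ∂_4, so H_3 = 0.

(K is a triangulation of the 3-simplex.)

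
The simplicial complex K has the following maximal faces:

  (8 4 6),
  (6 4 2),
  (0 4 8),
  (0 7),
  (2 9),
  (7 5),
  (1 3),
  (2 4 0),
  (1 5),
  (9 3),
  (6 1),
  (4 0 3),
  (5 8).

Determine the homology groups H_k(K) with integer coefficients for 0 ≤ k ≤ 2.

H_0 ≅ Z,  H_1 ≅ Z^4,  H_2 = 0.

We work with the vertex ordering 0 < 1 < 2 < 3 < 4 < 5 < 6 < 7 < 8 < 9. The simplices of K, each written with vertices in increasing order, are:

  0-simplices (10): [0], [1], [2], [3], [4], [5], [6], [7], [8], [9]
  1-simplices (18): [0,2], [0,3], [0,4], [0,7], [0,8], [1,3], [1,5], [1,6], [2,4], [2,6], [2,9], [3,4], [3,9], [4,6], [4,8], [5,7], [5,8], [6,8]
  2-simplices (5): [0,2,4], [0,3,4], [0,4,8], [2,4,6], [4,6,8]

so the chain groups are C_0 ≅ Z^10, C_1 ≅ Z^18, C_2 ≅ Z^5.

∂_1: C_1 → C_0 sends each edge [p,q] (with p < q) to q − p.
The resulting 10×18 matrix has rank 9, and its Smith normal form has invariant factors (1,1,1,1,1,1,1,1,1).

∂_2: C_2 → C_1 acts by ∂[p,q,r] = [q,r] − [p,r] + [p,q]. For instance
  ∂[0,3,4] = [3,4] − [0,4] + [0,3],
  ∂[4,6,8] = [6,8] − [4,8] + [4,6].
The 18×5 boundary matrix has rank 5 and Smith normal form diag(1,1,1,1,1).

From H_k ≅ ker(∂_k) / im(∂_{k+1}) we obtain:

  H_0: rank C_0 − rank ∂_1 = 10 − 9 = 1, and the invariant factors of ∂_1 are all 1, so H_0 ≅ Z.
  H_1: rank ker ∂_1 − rank ∂_2 = (18 − 9) − 5 = 4, and the invariant factors of ∂_2 are all 1, so H_1 ≅ Z^4.
  H_2: rank ker ∂_2 − rank ∂_3 = (5 − 5) − 0 = 0, and there is no ∂_3, so H_2 ≅ 0.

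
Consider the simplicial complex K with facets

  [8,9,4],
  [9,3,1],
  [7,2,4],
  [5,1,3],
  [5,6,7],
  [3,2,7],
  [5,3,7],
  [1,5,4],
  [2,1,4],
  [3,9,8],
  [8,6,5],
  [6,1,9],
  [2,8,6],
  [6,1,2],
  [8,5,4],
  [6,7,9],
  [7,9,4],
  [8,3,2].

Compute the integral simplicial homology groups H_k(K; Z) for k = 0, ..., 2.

H_0 ≅ Z,  H_1 ≅ Z^2,  H_2 ≅ Z.

Take the total order 1 < 2 < 3 < 4 < 5 < 6 < 7 < 8 < 9 on the vertex set. Then K (dimension 2) consists of the simplices:

  0-simplices (9): [1], [2], [3], [4], [5], [6], [7], [8], [9]
  1-simplices (27): (27 of them)
  2-simplices (18): [1,2,4], [1,2,6], [1,3,5], [1,3,9], [1,4,5], [1,6,9], [2,3,7], [2,3,8], [2,4,7], [2,6,8], [3,5,7], [3,8,9], [4,5,8], [4,7,9], [4,8,9], [5,6,7], [5,6,8], [6,7,9]

so the chain groups are C_0 ≅ Z^9, C_1 ≅ Z^27, C_2 ≅ Z^18.

The boundary map ∂_1: C_1 → C_0 is given by ∂[p,q] = [q] − [p]. For instance
  ∂[2,4] = [4] − [2].
This gives a 9×27 integer matrix of rank 8; reducing to Smith normal form yields diagonal entries (1,1,1,1,1,1,1,1).

Boundary ∂_2: C_2 → C_1 acts by ∂[p,q,r] = [q,r] − [p,r] + [p,q]. For instance
  ∂[4,8,9] = [8,9] − [4,9] + [4,8],
  ∂[1,3,5] = [3,5] − [1,5] + [1,3].
The 27×18 boundary matrix has rank 17 and Smith normal form diag(1,1,1,1,1,1,1,1,1,1,1,1,1,1,1,1,1).

Computing H_k = (kernel of ∂_k) / (image of ∂_{k+1}):

  H_0: rank C_0 − rank ∂_1 = 9 − 8 = 1, and the invariant factors of ∂_1 are all 1, so H_0 = Z.
  H_1: rank ker ∂_1 − rank ∂_2 = (27 − 8) − 17 = 2, and the invariant factors of ∂_2 are all 1, so H_1 = Z^2.
  H_2: rank ker ∂_2 − rank ∂_3 = (18 − 17) − 0 = 1, and there is no ∂_3, so H_2 = Z.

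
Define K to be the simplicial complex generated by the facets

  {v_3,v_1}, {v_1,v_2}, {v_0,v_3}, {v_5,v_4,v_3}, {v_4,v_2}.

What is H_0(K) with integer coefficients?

H_0 ≅ Z.

We work with the vertex ordering v_0 < v_1 < v_2 < v_3 < v_4 < v_5. The simplices of K, each written with vertices in increasing order, are:

  0-simplices (6): [v_0], [v_1], [v_2], [v_3], [v_4], [v_5]
  1-simplices (7): [v_0,v_3], [v_1,v_2], [v_1,v_3], [v_2,v_4], [v_3,v_4], [v_3,v_5], [v_4,v_5]
  2-simplices (1): [v_3,v_4,v_5]

giving chain groups C_0 ≅ Z^6, C_1 ≅ Z^7, C_2 ≅ Z^1.

Boundary ∂_1: C_1 → C_0 is given by ∂[p,q] = [q] − [p]. For instance
  ∂[v_0,v_3] = [v_3] − [v_0].
The resulting 6×7 matrix has rank 5, and its Smith normal form has invariant factors (1,1,1,1,1).

∂_2: C_2 → C_1 acts by ∂[p,q,r] = [q,r] − [p,r] + [p,q]. For instance
  ∂[v_3,v_4,v_5] = [v_4,v_5] − [v_3,v_5] + [v_3,v_4].
The 7×1 boundary matrix has rank 1 and Smith normal form diag(1).

From H_k ≅ ker(∂_k) / im(∂_{k+1}) we obtain:

  H_0: rank C_0 − rank ∂_1 = 6 − 5 = 1, and the invariant factors of ∂_1 are all 1, so H_0 ≅ Z.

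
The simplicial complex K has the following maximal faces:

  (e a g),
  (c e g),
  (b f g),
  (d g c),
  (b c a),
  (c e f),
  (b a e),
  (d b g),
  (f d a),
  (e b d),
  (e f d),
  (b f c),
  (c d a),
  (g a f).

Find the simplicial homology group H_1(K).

Take the total order a < b < c < d < e < f < g on the vertex set. Then K (dimension 2) consists of the simplices:

  0-simplices (7): a, b, c, d, e, f, g
  1-simplices (21): ab, ac, ad, ae, af, ag, bc, bd, be, bf, bg, cd, ce, cf, cg, de, df, dg, ef, eg, fg
  2-simplices (14): abc, abe, acd, adf, aeg, afg, bcf, bde, bdg, bfg, cdg, cef, ceg, def

giving chain groups C_0 ≅ Z^7, C_1 ≅ Z^21, C_2 ≅ Z^14.

Boundary ∂_1: C_1 → C_0 is given by ∂[p,q] = [q] − [p]. For instance
  ∂ag = g − a.
As a 7×21 matrix over Z this has rank 6, with invariant factors (1,1,1,1,1,1).

The boundary map ∂_2: C_2 → C_1 sends each 2-simplex [p,q,r] to [q,r] − [p,r] + [p,q]. For instance
  ∂bde = de − be + bd,
  ∂acd = cd − ad + ac.
This gives a 21×14 integer matrix of rank 13; reducing to Smith normal form yields diagonal entries (1,1,1,1,1,1,1,1,1,1,1,1,1).

Computing H_k = (kernel of ∂_k) / (image of ∂_{k+1}):

  H_1: rank ker ∂_1 − rank ∂_2 = (21 − 6) − 13 = 2, and the invariant factors of ∂_2 are all 1, so H_1 = Z^2.

H_1 = Z^2.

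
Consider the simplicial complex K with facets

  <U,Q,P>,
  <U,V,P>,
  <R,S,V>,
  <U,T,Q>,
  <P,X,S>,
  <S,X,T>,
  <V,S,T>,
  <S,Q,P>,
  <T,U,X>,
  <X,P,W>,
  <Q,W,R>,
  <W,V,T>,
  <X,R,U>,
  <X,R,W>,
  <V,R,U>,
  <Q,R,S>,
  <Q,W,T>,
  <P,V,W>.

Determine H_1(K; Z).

H_1 = Z^2.

Order the vertices as P < Q < R < S < T < U < V < W < X. Listing each simplex with vertices in this order, K has dimension 2 with simplices:

  0-simplices (9): P, Q, R, S, T, U, V, W, X
  1-simplices (27): PQ, PS, PU, PV, PW, PX, QR, QS, QT, QU, QW, RS, RU, RV, RW, RX, ST, SV, SX, TU, TV, TW, TX, UV, UX, VW, WX
  2-simplices (18): PQS, PQU, PSX, PUV, PVW, PWX, QRS, QRW, QTU, QTW, RSV, RUV, RUX, RWX, STV, STX, TUX, TVW

giving chain groups C_0 ≅ Z^9, C_1 ≅ Z^27, C_2 ≅ Z^18.

∂_1: C_1 → C_0 sends each edge [p,q] (with p < q) to q − p. For instance
  ∂VW = W − V.
As a 9×27 matrix over Z this has rank 8, with invariant factors (1,1,1,1,1,1,1,1).

The boundary map ∂_2: C_2 → C_1 sends each 2-simplex [p,q,r] to [q,r] − [p,r] + [p,q]. For instance
  ∂PVW = VW − PW + PV,
  ∂RWX = WX − RX + RW.
The 27×18 boundary matrix has rank 17 and Smith normal form diag(1,1,1,1,1,1,1,1,1,1,1,1,1,1,1,1,1).

Computing H_k = (kernel of ∂_k) / (image of ∂_{k+1}):

  H_1: rank ker ∂_1 − rank ∂_2 = (27 − 8) − 17 = 2, and the invariant factors of ∂_2 are all 1, so H_1 ≅ Z^2.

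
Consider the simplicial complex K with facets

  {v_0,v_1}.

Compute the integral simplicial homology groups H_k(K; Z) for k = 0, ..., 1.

Take the total order v_0 < v_1 on the vertex set. Then K (dimension 1) consists of the simplices:

  0-simplices (2): [v_0], [v_1]
  1-simplices (1): [v_0,v_1]

giving chain groups C_0 ≅ Z^2, C_1 ≅ Z^1.

The boundary map ∂_1: C_1 → C_0 sends each edge [p,q] (with p < q) to q − p.
This gives a 2×1 integer matrix of rank 1; reducing to Smith normal form yields diagonal entries (1).

Now H_k = ker ∂_k / im ∂_{k+1}, so:

  H_0: rank C_0 − rank ∂_1 = 2 − 1 = 1, and the invariant factors of ∂_1 are all 1, so H_0 = Z.
  H_1: rank ker ∂_1 − rank ∂_2 = (1 − 1) − 0 = 0, and there is no ∂_2, so H_1 = 0.

H_0 = Z,  H_1 = 0.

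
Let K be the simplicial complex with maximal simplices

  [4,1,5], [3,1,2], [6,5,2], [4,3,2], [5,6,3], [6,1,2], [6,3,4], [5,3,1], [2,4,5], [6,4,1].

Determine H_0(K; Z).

H_0 = Z.

Take the total order 1 < 2 < 3 < 4 < 5 < 6 on the vertex set. Then K (dimension 2) consists of the simplices:

  0-simplices (6): [1], [2], [3], [4], [5], [6]
  1-simplices (15): [1,2], [1,3], [1,4], [1,5], [1,6], [2,3], [2,4], [2,5], [2,6], [3,4], [3,5], [3,6], [4,5], [4,6], [5,6]
  2-simplices (10): [1,2,3], [1,2,6], [1,3,5], [1,4,5], [1,4,6], [2,3,4], [2,4,5], [2,5,6], [3,4,6], [3,5,6]

Hence C_0 ≅ Z^6, C_1 ≅ Z^15, C_2 ≅ Z^10.

The boundary map ∂_1: C_1 → C_0 maps an edge to its endpoints' difference, ∂[p,q] = q − p.
This gives a 6×15 integer matrix of rank 5; reducing to Smith normal form yields diagonal entries (1,1,1,1,1).

The boundary map ∂_2: C_2 → C_1 maps a triangle to the signed sum of its edges. For instance
  ∂[1,2,3] = [2,3] − [1,3] + [1,2],
  ∂[2,3,4] = [3,4] − [2,4] + [2,3].
This gives a 15×10 integer matrix of rank 10; reducing to Smith normal form yields diagonal entries (1,1,1,1,1,1,1,1,1,2).

Reading off H_k = ker ∂_k / im ∂_{k+1}:

  H_0: rank C_0 − rank ∂_1 = 6 − 5 = 1, and the invariant factors of ∂_1 are all 1, so H_0 = Z.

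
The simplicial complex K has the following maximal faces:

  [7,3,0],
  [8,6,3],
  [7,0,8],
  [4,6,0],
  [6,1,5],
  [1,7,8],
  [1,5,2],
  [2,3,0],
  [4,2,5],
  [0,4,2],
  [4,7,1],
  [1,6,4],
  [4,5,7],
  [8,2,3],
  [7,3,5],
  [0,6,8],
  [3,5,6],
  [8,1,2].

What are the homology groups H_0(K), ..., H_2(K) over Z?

Take the total order 0 < 1 < 2 < 3 < 4 < 5 < 6 < 7 < 8 on the vertex set. Then K (dimension 2) consists of the simplices:

  0-simplices (9): [0], [1], [2], [3], [4], [5], [6], [7], [8]
  1-simplices (27): (27 of them)
  2-simplices (18): [0,2,3], [0,2,4], [0,3,7], [0,4,6], [0,6,8], [0,7,8], [1,2,5], [1,2,8], [1,4,6], [1,4,7], [1,5,6], [1,7,8], [2,3,8], [2,4,5], [3,5,6], [3,5,7], [3,6,8], [4,5,7]

so the chain groups are C_0 ≅ Z^9, C_1 ≅ Z^27, C_2 ≅ Z^18.

Boundary ∂_1: C_1 → C_0 maps an edge to its endpoints' difference, ∂[p,q] = q − p. For instance
  ∂[3,7] = [7] − [3].
The resulting 9×27 matrix has rank 8, and its Smith normal form has invariant factors (1,1,1,1,1,1,1,1).

Boundary ∂_2: C_2 → C_1 acts by ∂[p,q,r] = [q,r] − [p,r] + [p,q]. For instance
  ∂[1,5,6] = [5,6] − [1,6] + [1,5],
  ∂[2,3,8] = [3,8] − [2,8] + [2,3].
The resulting 27×18 matrix has rank 18, and its Smith normal form has invariant factors (1,1,1,1,1,1,1,1,1,1,1,1,1,1,1,1,1,2).

From H_k ≅ ker(∂_k) / im(∂_{k+1}) we obtain:

  H_0: rank C_0 − rank ∂_1 = 9 − 8 = 1, and the invariant factors of ∂_1 are all 1, so H_0 = Z.
  H_1: rank ker ∂_1 − rank ∂_2 = (27 − 8) − 18 = 1, and ∂_2 has invariant factor 2 > 1, so H_1 = Z ⊕ Z/2.
  H_2: rank ker ∂_2 − rank ∂_3 = (18 − 18) − 0 = 0, and there is no ∂_3, so H_2 = 0.

(K is a triangulation of the Klein bottle.)

H_0 = Z,  H_1 = Z ⊕ Z/2,  H_2 = 0.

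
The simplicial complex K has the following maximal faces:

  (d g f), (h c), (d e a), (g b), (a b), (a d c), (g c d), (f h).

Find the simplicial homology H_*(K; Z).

H_0 = Z,  H_1 = Z^2,  H_2 = 0.

Fix the vertex order a < b < c < d < e < f < g < h and write every simplex with vertices in increasing order. Then dim K = 2 and the simplices of K are:

  0-simplices (8): a, b, c, d, e, f, g, h
  1-simplices (13): ab, ac, ad, ae, bg, cd, cg, ch, de, df, dg, fg, fh
  2-simplices (4): acd, ade, cdg, dfg

Hence C_0 ≅ Z^8, C_1 ≅ Z^13, C_2 ≅ Z^4.

The boundary map ∂_1: C_1 → C_0 is given by ∂[p,q] = [q] − [p].
This gives a 8×13 integer matrix of rank 7; reducing to Smith normal form yields diagonal entries (1,1,1,1,1,1,1).

The boundary map ∂_2: C_2 → C_1 acts by ∂[p,q,r] = [q,r] − [p,r] + [p,q]. For instance
  ∂cdg = dg − cg + cd,
  ∂ade = de − ae + ad.
The resulting 13×4 matrix has rank 4, and its Smith normal form has invariant factors (1,1,1,1).

Reading off H_k = ker ∂_k / im ∂_{k+1}:

  H_0: rank C_0 − rank ∂_1 = 8 − 7 = 1, and the invariant factors of ∂_1 are all 1, so H_0 ≅ Z.
  H_1: rank ker ∂_1 − rank ∂_2 = (13 − 7) − 4 = 2, and the invariant factors of ∂_2 are all 1, so H_1 ≅ Z^2.
  H_2: rank ker ∂_2 − rank ∂_3 = (4 − 4) − 0 = 0, and there is no ∂_3, so H_2 ≅ 0.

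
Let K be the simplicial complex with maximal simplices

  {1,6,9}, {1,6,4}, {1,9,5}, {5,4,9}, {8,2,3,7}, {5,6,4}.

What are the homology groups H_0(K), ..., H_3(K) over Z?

H_0 = Z^2,  H_1 = Z,  H_2 = 0,  H_3 = 0.

K has 9 vertices, 16 edges, 9 triangles, 1 3-simplex.
rank ∂_0 = 0, rank ∂_1 = 7 ⇒ b_0 = 9 − 0 − 7 = 2; all invariant factors of ∂_1 are 1 so no torsion. So H_0 = Z^2.
rank ∂_1 = 7, rank ∂_2 = 8 ⇒ b_1 = 16 − 7 − 8 = 1; all invariant factors of ∂_2 are 1 so no torsion. So H_1 = Z.
rank ∂_2 = 8, rank ∂_3 = 1 ⇒ b_2 = 9 − 8 − 1 = 0; all invariant factors of ∂_3 are 1 so no torsion. So H_2 = 0.
rank ∂_3 = 1, rank ∂_4 = 0 ⇒ b_3 = 1 − 1 − 0 = 0. So H_3 = 0.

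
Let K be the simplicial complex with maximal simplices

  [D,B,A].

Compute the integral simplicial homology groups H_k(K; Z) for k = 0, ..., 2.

H_0 = Z,  H_1 = 0,  H_2 = 0.

We work with the vertex ordering A < B < D. The simplices of K, each written with vertices in increasing order, are:

  0-simplices (3): A, B, D
  1-simplices (3): AB, AD, BD
  2-simplices (1): ABD

giving chain groups C_0 ≅ Z^3, C_1 ≅ Z^3, C_2 ≅ Z^1.

∂_1: C_1 → C_0 is given by ∂[p,q] = [q] − [p]. For instance
  ∂BD = D − B.
The 3×3 boundary matrix has rank 2 and Smith normal form diag(1,1).

The boundary map ∂_2: C_2 → C_1 maps a triangle to the signed sum of its edges. For instance
  ∂ABD = BD − AD + AB.
As a 3×1 matrix over Z this has rank 1, with invariant factors (1).

Now H_k = ker ∂_k / im ∂_{k+1}, so:

  H_0: rank C_0 − rank ∂_1 = 3 − 2 = 1, and the invariant factors of ∂_1 are all 1, so H_0 = Z.
  H_1: rank ker ∂_1 − rank ∂_2 = (3 − 2) − 1 = 0, and the invariant factors of ∂_2 are all 1, so H_1 = 0.
  H_2: rank ker ∂_2 − rank ∂_3 = (1 − 1) − 0 = 0, and there is no ∂_3, so H_2 = 0.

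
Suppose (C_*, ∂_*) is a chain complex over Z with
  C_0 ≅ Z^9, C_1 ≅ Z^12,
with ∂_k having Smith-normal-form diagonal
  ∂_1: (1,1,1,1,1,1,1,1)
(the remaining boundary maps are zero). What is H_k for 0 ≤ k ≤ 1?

H_0 = Z,  H_1 = Z^4.

H_0: b_0 = 9 − 0 − 8 = 1; torsion from ∂_1 factors > 1: none. So H_0 = Z.
H_1: b_1 = 12 − 8 − 0 = 4; torsion from ∂_2 factors > 1: none. So H_1 = Z^4.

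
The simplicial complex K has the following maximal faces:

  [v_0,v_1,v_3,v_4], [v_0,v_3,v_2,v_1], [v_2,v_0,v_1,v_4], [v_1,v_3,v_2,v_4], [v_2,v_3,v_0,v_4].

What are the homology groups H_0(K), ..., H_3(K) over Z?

Fix the vertex order v_0 < v_1 < v_2 < v_3 < v_4 and write every simplex with vertices in increasing order. Then dim K = 3 and the simplices of K are:

  0-simplices (5): [v_0], [v_1], [v_2], [v_3], [v_4]
  1-simplices (10): [v_0,v_1], [v_0,v_2], [v_0,v_3], [v_0,v_4], [v_1,v_2], [v_1,v_3], [v_1,v_4], [v_2,v_3], [v_2,v_4], [v_3,v_4]
  2-simplices (10): [v_0,v_1,v_2], [v_0,v_1,v_3], [v_0,v_1,v_4], [v_0,v_2,v_3], [v_0,v_2,v_4], [v_0,v_3,v_4], [v_1,v_2,v_3], [v_1,v_2,v_4], [v_1,v_3,v_4], [v_2,v_3,v_4]
  3-simplices (5): [v_0,v_1,v_2,v_3], [v_0,v_1,v_2,v_4], [v_0,v_1,v_3,v_4], [v_0,v_2,v_3,v_4], [v_1,v_2,v_3,v_4]

Hence C_0 ≅ Z^5, C_1 ≅ Z^10, C_2 ≅ Z^10, C_3 ≅ Z^5.

∂_1: C_1 → C_0 is given by ∂[p,q] = [q] − [p].
This gives a 5×10 integer matrix of rank 4; reducing to Smith normal form yields diagonal entries (1,1,1,1).

∂_2: C_2 → C_1 maps a triangle to the signed sum of its edges. For instance
  ∂[v_0,v_1,v_4] = [v_1,v_4] − [v_0,v_4] + [v_0,v_1],
  ∂[v_1,v_2,v_4] = [v_2,v_4] − [v_1,v_4] + [v_1,v_2].
The 10×10 boundary matrix has rank 6 and Smith normal form diag(1,1,1,1,1,1).

The boundary map ∂_3: C_3 → C_2 sends each 3-simplex σ to the alternating sum Σ_i (−1)^i (σ with its i-th vertex removed). For instance
  ∂[v_0,v_1,v_2,v_3] = [v_1,v_2,v_3] − [v_0,v_2,v_3] + [v_0,v_1,v_3] − [v_0,v_1,v_2],
  ∂[v_0,v_1,v_2,v_4] = [v_1,v_2,v_4] − [v_0,v_2,v_4] + [v_0,v_1,v_4] − [v_0,v_1,v_2].
The resulting 10×5 matrix has rank 4, and its Smith normal form has invariant factors (1,1,1,1).

From H_k ≅ ker(∂_k) / im(∂_{k+1}) we obtain:

  H_0: rank C_0 − rank ∂_1 = 5 − 4 = 1, and the invariant factors of ∂_1 are all 1, so H_0 = Z.
  H_1: rank ker ∂_1 − rank ∂_2 = (10 − 4) − 6 = 0, and the invariant factors of ∂_2 are all 1, so H_1 = 0.
  H_2: rank ker ∂_2 − rank ∂_3 = (10 − 6) − 4 = 0, and the invariant factors of ∂_3 are all 1, so H_2 = 0.
  H_3: rank ker ∂_3 − rank ∂_4 = (5 − 4) − 0 = 1, and there is no ∂_4, so H_3 = Z.

H_0 = Z,  H_1 = 0,  H_2 = 0,  H_3 = Z.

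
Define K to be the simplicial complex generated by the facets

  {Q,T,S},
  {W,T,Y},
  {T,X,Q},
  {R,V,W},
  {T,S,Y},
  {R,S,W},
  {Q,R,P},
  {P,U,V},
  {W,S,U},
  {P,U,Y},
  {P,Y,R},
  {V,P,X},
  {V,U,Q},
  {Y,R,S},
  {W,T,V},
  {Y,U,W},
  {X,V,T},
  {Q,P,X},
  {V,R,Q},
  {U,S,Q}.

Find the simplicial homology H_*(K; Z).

H_0 ≅ Z,  H_1 ≅ Z ⊕ Z/2Z,  H_2 = 0.

Take the total order P < Q < R < S < T < U < V < W < X < Y on the vertex set. Then K (dimension 2) consists of the simplices:

  0-simplices (10): P, Q, R, S, T, U, V, W, X, Y
  1-simplices (30): PQ, PR, PU, PV, PX, PY, QR, QS, QT, QU, QV, QX, RS, RV, RW, RY, ST, SU, SW, SY, TV, TW, TX, TY, UV, UW, UY, VW, VX, WY
  2-simplices (20): PQR, PQX, PRY, PUV, PUY, PVX, QRV, QST, QSU, QTX, QUV, RSW, RSY, RVW, STY, SUW, TVW, TVX, TWY, UWY

so the chain groups are C_0 ≅ Z^10, C_1 ≅ Z^30, C_2 ≅ Z^20.

Boundary ∂_1: C_1 → C_0 sends each edge [p,q] (with p < q) to q − p. For instance
  ∂PR = R − P.
The resulting 10×30 matrix has rank 9, and its Smith normal form has invariant factors (1,1,1,1,1,1,1,1,1).

∂_2: C_2 → C_1 acts by ∂[p,q,r] = [q,r] − [p,r] + [p,q]. For instance
  ∂TVW = VW − TW + TV,
  ∂TWY = WY − TY + TW.
The resulting 30×20 matrix has rank 20, and its Smith normal form has invariant factors (1,1,1,1,1,1,1,1,1,1,1,1,1,1,1,1,1,1,1,2).

Computing H_k = (kernel of ∂_k) / (image of ∂_{k+1}):

  H_0: rank C_0 − rank ∂_1 = 10 − 9 = 1, and the invariant factors of ∂_1 are all 1, so H_0 = Z.
  H_1: rank ker ∂_1 − rank ∂_2 = (30 − 9) − 20 = 1, and ∂_2 has invariant factor 2 > 1, so H_1 = Z ⊕ Z/2Z.
  H_2: rank ker ∂_2 − rank ∂_3 = (20 − 20) − 0 = 0, and there is no ∂_3, so H_2 = 0.

As a check, the Euler characteristic is 10 − 30 + 20 = 0, which agrees with 1 − 1 + 0 = 0.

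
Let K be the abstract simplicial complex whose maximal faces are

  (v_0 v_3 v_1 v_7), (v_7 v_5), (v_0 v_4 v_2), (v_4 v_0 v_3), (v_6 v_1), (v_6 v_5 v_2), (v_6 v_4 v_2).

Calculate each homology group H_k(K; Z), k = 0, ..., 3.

H_0 = Z,  H_1 = Z^2,  H_2 = 0,  H_3 = 0.

K has 8 vertices, 16 edges, 8 triangles, 1 3-simplex.
rank ∂_0 = 0, rank ∂_1 = 7 ⇒ b_0 = 8 − 0 − 7 = 1; all invariant factors of ∂_1 are 1 so no torsion. So H_0 = Z.
rank ∂_1 = 7, rank ∂_2 = 7 ⇒ b_1 = 16 − 7 − 7 = 2; all invariant factors of ∂_2 are 1 so no torsion. So H_1 = Z^2.
rank ∂_2 = 7, rank ∂_3 = 1 ⇒ b_2 = 8 − 7 − 1 = 0; all invariant factors of ∂_3 are 1 so no torsion. So H_2 = 0.
rank ∂_3 = 1, rank ∂_4 = 0 ⇒ b_3 = 1 − 1 − 0 = 0. So H_3 = 0.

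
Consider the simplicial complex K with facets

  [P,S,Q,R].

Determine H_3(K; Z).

Take the total order P < Q < R < S on the vertex set. Then K (dimension 3) consists of the simplices:

  0-simplices (4): P, Q, R, S
  1-simplices (6): PQ, PR, PS, QR, QS, RS
  2-simplices (4): PQR, PQS, PRS, QRS
  3-simplices (1): PQRS

Hence C_0 ≅ Z^4, C_1 ≅ Z^6, C_2 ≅ Z^4, C_3 ≅ Z^1.

The boundary map ∂_1: C_1 → C_0 sends each edge [p,q] (with p < q) to q − p.
This gives a 4×6 integer matrix of rank 3; reducing to Smith normal form yields diagonal entries (1,1,1).

The boundary map ∂_2: C_2 → C_1 sends each 2-simplex [p,q,r] to [q,r] − [p,r] + [p,q]. For instance
  ∂PRS = RS − PS + PR,
  ∂PQR = QR − PR + PQ.
As a 6×4 matrix over Z this has rank 3, with invariant factors (1,1,1).

Boundary ∂_3: C_3 → C_2 sends each 3-simplex σ to the alternating sum Σ_i (−1)^i (σ with its i-th vertex removed). For instance
  ∂PQRS = QRS − PRS + PQS − PQR.
The 4×1 boundary matrix has rank 1 and Smith normal form diag(1).

From H_k ≅ ker(∂_k) / im(∂_{k+1}) we obtain:

  H_3: rank ker ∂_3 − rank ∂_4 = (1 − 1) − 0 = 0, and there is no ∂_4, so H_3 = 0.

(K is a triangulation of the 3-simplex.)

H_3 = 0.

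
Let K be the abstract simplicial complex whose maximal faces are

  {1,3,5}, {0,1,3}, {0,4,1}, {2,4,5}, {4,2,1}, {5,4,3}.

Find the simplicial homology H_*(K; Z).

Fix the vertex order 0 < 1 < 2 < 3 < 4 < 5 and write every simplex with vertices in increasing order. Then dim K = 2 and the simplices of K are:

  0-simplices (6): [0], [1], [2], [3], [4], [5]
  1-simplices (12): [0,1], [0,3], [0,4], [1,2], [1,3], [1,4], [1,5], [2,4], [2,5], [3,4], [3,5], [4,5]
  2-simplices (6): [0,1,3], [0,1,4], [1,2,4], [1,3,5], [2,4,5], [3,4,5]

giving chain groups C_0 ≅ Z^6, C_1 ≅ Z^12, C_2 ≅ Z^6.

Boundary ∂_1: C_1 → C_0 maps an edge to its endpoints' difference, ∂[p,q] = q − p.
The 6×12 boundary matrix has rank 5 and Smith normal form diag(1,1,1,1,1).

∂_2: C_2 → C_1 sends each 2-simplex [p,q,r] to [q,r] − [p,r] + [p,q]. For instance
  ∂[0,1,3] = [1,3] − [0,3] + [0,1],
  ∂[0,1,4] = [1,4] − [0,4] + [0,1].
The resulting 12×6 matrix has rank 6, and its Smith normal form has invariant factors (1,1,1,1,1,1).

Reading off H_k = ker ∂_k / im ∂_{k+1}:

  H_0: rank C_0 − rank ∂_1 = 6 − 5 = 1, and the invariant factors of ∂_1 are all 1, so H_0 ≅ Z.
  H_1: rank ker ∂_1 − rank ∂_2 = (12 − 5) − 6 = 1, and the invariant factors of ∂_2 are all 1, so H_1 ≅ Z.
  H_2: rank ker ∂_2 − rank ∂_3 = (6 − 6) − 0 = 0, and there is no ∂_3, so H_2 ≅ 0.

As a check, the Euler characteristic is 6 − 12 + 6 = 0, which agrees with 1 − 1 + 0 = 0.

H_0 = Z,  H_1 = Z,  H_2 = 0.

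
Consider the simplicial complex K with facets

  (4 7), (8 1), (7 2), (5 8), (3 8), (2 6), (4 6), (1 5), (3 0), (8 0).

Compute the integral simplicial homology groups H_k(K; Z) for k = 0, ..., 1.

Take the total order 0 < 1 < 2 < 3 < 4 < 5 < 6 < 7 < 8 on the vertex set. Then K (dimension 1) consists of the simplices:

  0-simplices (9): [0], [1], [2], [3], [4], [5], [6], [7], [8]
  1-simplices (10): [0,3], [0,8], [1,5], [1,8], [2,6], [2,7], [3,8], [4,6], [4,7], [5,8]

Hence C_0 ≅ Z^9, C_1 ≅ Z^10.

Boundary ∂_1: C_1 → C_0 maps an edge to its endpoints' difference, ∂[p,q] = q − p.
This gives a 9×10 integer matrix of rank 7; reducing to Smith normal form yields diagonal entries (1,1,1,1,1,1,1).

Computing H_k = (kernel of ∂_k) / (image of ∂_{k+1}):

  H_0: rank C_0 − rank ∂_1 = 9 − 7 = 2, and the invariant factors of ∂_1 are all 1, so H_0 ≅ Z^2.
  H_1: rank ker ∂_1 − rank ∂_2 = (10 − 7) − 0 = 3, and there is no ∂_2, so H_1 ≅ Z^3.

(K is a triangulation of the disjoint union of the circle S^1 and a wedge of 2 circles.)

H_0 ≅ Z^2,  H_1 ≅ Z^3.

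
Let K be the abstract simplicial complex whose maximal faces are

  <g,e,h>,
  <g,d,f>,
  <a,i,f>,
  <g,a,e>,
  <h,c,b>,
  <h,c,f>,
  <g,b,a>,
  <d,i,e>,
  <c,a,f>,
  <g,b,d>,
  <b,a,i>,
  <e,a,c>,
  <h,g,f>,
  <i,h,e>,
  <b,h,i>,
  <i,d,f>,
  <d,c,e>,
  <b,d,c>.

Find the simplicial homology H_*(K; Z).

H_0 ≅ Z,  H_1 ≅ Z^2,  H_2 ≅ Z.

Fix the vertex order a < b < c < d < e < f < g < h < i and write every simplex with vertices in increasing order. Then dim K = 2 and the simplices of K are:

  0-simplices (9): a, b, c, d, e, f, g, h, i
  1-simplices (27): ab, ac, ae, af, ag, ai, bc, bd, bg, bh, bi, cd, ce, cf, ch, de, df, dg, di, eg, eh, ei, fg, fh, fi, gh, hi
  2-simplices (18): abg, abi, ace, acf, aeg, afi, bcd, bch, bdg, bhi, cde, cfh, dei, dfg, dfi, egh, ehi, fgh

giving chain groups C_0 ≅ Z^9, C_1 ≅ Z^27, C_2 ≅ Z^18.

∂_1: C_1 → C_0 sends each edge [p,q] (with p < q) to q − p.
The resulting 9×27 matrix has rank 8, and its Smith normal form has invariant factors (1,1,1,1,1,1,1,1).

The boundary map ∂_2: C_2 → C_1 maps a triangle to the signed sum of its edges. For instance
  ∂abi = bi − ai + ab,
  ∂egh = gh − eh + eg.
The 27×18 boundary matrix has rank 17 and Smith normal form diag(1,1,1,1,1,1,1,1,1,1,1,1,1,1,1,1,1).

Computing H_k = (kernel of ∂_k) / (image of ∂_{k+1}):

  H_0: rank C_0 − rank ∂_1 = 9 − 8 = 1, and the invariant factors of ∂_1 are all 1, so H_0 = Z.
  H_1: rank ker ∂_1 − rank ∂_2 = (27 − 8) − 17 = 2, and the invariant factors of ∂_2 are all 1, so H_1 = Z^2.
  H_2: rank ker ∂_2 − rank ∂_3 = (18 − 17) − 0 = 1, and there is no ∂_3, so H_2 = Z.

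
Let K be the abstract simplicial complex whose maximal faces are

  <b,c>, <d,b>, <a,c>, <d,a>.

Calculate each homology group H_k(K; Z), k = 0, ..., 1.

H_0 ≅ Z,  H_1 ≅ Z.

Take the total order a < b < c < d on the vertex set. Then K (dimension 1) consists of the simplices:

  0-simplices (4): a, b, c, d
  1-simplices (4): ac, ad, bc, bd

Hence C_0 ≅ Z^4, C_1 ≅ Z^4.

The boundary map ∂_1: C_1 → C_0 is given by ∂[p,q] = [q] − [p]. For instance
  ∂ac = c − a.
As a 4×4 matrix over Z this has rank 3, with invariant factors (1,1,1).

From H_k ≅ ker(∂_k) / im(∂_{k+1}) we obtain:

  H_0: rank C_0 − rank ∂_1 = 4 − 3 = 1, and the invariant factors of ∂_1 are all 1, so H_0 = Z.
  H_1: rank ker ∂_1 − rank ∂_2 = (4 − 3) − 0 = 1, and there is no ∂_2, so H_1 = Z.

(K is a triangulation of the circle S^1.)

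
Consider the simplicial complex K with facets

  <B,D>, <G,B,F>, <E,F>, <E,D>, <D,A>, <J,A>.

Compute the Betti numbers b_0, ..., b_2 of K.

Fix the vertex order A < B < D < E < F < G < J and write every simplex with vertices in increasing order. Then dim K = 2 and the simplices of K are:

  0-simplices (7): A, B, D, E, F, G, J
  1-simplices (8): AD, AJ, BD, BF, BG, DE, EF, FG
  2-simplices (1): BFG

Hence C_0 ≅ Z^7, C_1 ≅ Z^8, C_2 ≅ Z^1.

The boundary map ∂_1: C_1 → C_0 sends each edge [p,q] (with p < q) to q − p.
This gives a 7×8 integer matrix of rank 6; reducing to Smith normal form yields diagonal entries (1,1,1,1,1,1).

The boundary map ∂_2: C_2 → C_1 sends each 2-simplex [p,q,r] to [q,r] − [p,r] + [p,q]. For instance
  ∂BFG = FG − BG + BF.
As a 8×1 matrix over Z this has rank 1, with invariant factors (1).

Computing H_k = (kernel of ∂_k) / (image of ∂_{k+1}):

  H_0: rank C_0 − rank ∂_1 = 7 − 6 = 1, and the invariant factors of ∂_1 are all 1, so H_0 ≅ Z.
  H_1: rank ker ∂_1 − rank ∂_2 = (8 − 6) − 1 = 1, and the invariant factors of ∂_2 are all 1, so H_1 ≅ Z.
  H_2: rank ker ∂_2 − rank ∂_3 = (1 − 1) − 0 = 0, and there is no ∂_3, so H_2 ≅ 0.

As a check, the Euler characteristic is 7 − 8 + 1 = 0, which agrees with 1 − 1 + 0 = 0.

Hence the Betti numbers are b_0 = 1, b_1 = 1, b_2 = 0.

b_0 = 1, b_1 = 1, b_2 = 0.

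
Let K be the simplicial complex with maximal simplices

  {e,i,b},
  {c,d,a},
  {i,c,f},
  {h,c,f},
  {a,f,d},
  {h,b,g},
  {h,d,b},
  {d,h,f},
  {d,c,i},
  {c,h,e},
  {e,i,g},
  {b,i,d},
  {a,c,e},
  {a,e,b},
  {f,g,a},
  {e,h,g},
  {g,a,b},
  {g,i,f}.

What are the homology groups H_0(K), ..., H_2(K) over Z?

H_0 = Z,  H_1 = Z ⊕ Z/2Z,  H_2 = 0.

We work with the vertex ordering a < b < c < d < e < f < g < h < i. The simplices of K, each written with vertices in increasing order, are:

  0-simplices (9): a, b, c, d, e, f, g, h, i
  1-simplices (27): ab, ac, ad, ae, af, ag, bd, be, bg, bh, bi, cd, ce, cf, ch, ci, df, dh, di, eg, eh, ei, fg, fh, fi, gh, gi
  2-simplices (18): abe, abg, acd, ace, adf, afg, bdh, bdi, bei, bgh, cdi, ceh, cfh, cfi, dfh, egh, egi, fgi

so the chain groups are C_0 ≅ Z^9, C_1 ≅ Z^27, C_2 ≅ Z^18.

The boundary map ∂_1: C_1 → C_0 maps an edge to its endpoints' difference, ∂[p,q] = q − p. For instance
  ∂ch = h − c.
This gives a 9×27 integer matrix of rank 8; reducing to Smith normal form yields diagonal entries (1,1,1,1,1,1,1,1).

The boundary map ∂_2: C_2 → C_1 sends each 2-simplex [p,q,r] to [q,r] − [p,r] + [p,q]. For instance
  ∂fgi = gi − fi + fg,
  ∂acd = cd − ad + ac.
The 27×18 boundary matrix has rank 18 and Smith normal form diag(1,1,1,1,1,1,1,1,1,1,1,1,1,1,1,1,1,2).

From H_k ≅ ker(∂_k) / im(∂_{k+1}) we obtain:

  H_0: rank C_0 − rank ∂_1 = 9 − 8 = 1, and the invariant factors of ∂_1 are all 1, so H_0 ≅ Z.
  H_1: rank ker ∂_1 − rank ∂_2 = (27 − 8) − 18 = 1, and ∂_2 has invariant factor 2 > 1, so H_1 ≅ Z ⊕ Z/2Z.
  H_2: rank ker ∂_2 − rank ∂_3 = (18 − 18) − 0 = 0, and there is no ∂_3, so H_2 ≅ 0.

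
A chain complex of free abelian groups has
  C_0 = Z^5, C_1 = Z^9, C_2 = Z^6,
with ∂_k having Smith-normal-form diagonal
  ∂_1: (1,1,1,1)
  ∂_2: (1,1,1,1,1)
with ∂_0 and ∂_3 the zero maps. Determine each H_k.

H_0 = Z,  H_1 = 0,  H_2 = Z.

H_0: b_0 = 5 − 0 − 4 = 1; torsion from ∂_1 factors > 1: none. So H_0 = Z.
H_1: b_1 = 9 − 4 − 5 = 0; torsion from ∂_2 factors > 1: none. So H_1 = 0.
H_2: b_2 = 6 − 5 − 0 = 1; torsion from ∂_3 factors > 1: none. So H_2 = Z.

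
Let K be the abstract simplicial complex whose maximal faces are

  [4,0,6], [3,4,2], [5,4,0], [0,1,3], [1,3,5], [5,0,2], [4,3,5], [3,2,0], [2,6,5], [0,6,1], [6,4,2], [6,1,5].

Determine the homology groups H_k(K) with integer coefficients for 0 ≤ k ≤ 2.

H_0 = Z,  H_1 = Z/2,  H_2 = 0.

Take the total order 0 < 1 < 2 < 3 < 4 < 5 < 6 on the vertex set. Then K (dimension 2) consists of the simplices:

  0-simplices (7): [0], [1], [2], [3], [4], [5], [6]
  1-simplices (18): [0,1], [0,2], [0,3], [0,4], [0,5], [0,6], [1,3], [1,5], [1,6], [2,3], [2,4], [2,5], [2,6], [3,4], [3,5], [4,5], [4,6], [5,6]
  2-simplices (12): [0,1,3], [0,1,6], [0,2,3], [0,2,5], [0,4,5], [0,4,6], [1,3,5], [1,5,6], [2,3,4], [2,4,6], [2,5,6], [3,4,5]

so the chain groups are C_0 ≅ Z^7, C_1 ≅ Z^18, C_2 ≅ Z^12.

The boundary map ∂_1: C_1 → C_0 sends each edge [p,q] (with p < q) to q − p. For instance
  ∂[2,6] = [6] − [2].
The resulting 7×18 matrix has rank 6, and its Smith normal form has invariant factors (1,1,1,1,1,1).

∂_2: C_2 → C_1 acts by ∂[p,q,r] = [q,r] − [p,r] + [p,q]. For instance
  ∂[0,1,3] = [1,3] − [0,3] + [0,1],
  ∂[2,3,4] = [3,4] − [2,4] + [2,3].
The resulting 18×12 matrix has rank 12, and its Smith normal form has invariant factors (1,1,1,1,1,1,1,1,1,1,1,2).

Reading off H_k = ker ∂_k / im ∂_{k+1}:

  H_0: rank C_0 − rank ∂_1 = 7 − 6 = 1, and the invariant factors of ∂_1 are all 1, so H_0 ≅ Z.
  H_1: rank ker ∂_1 − rank ∂_2 = (18 − 6) − 12 = 0, and ∂_2 has invariant factor 2 > 1, so H_1 ≅ Z/2.
  H_2: rank ker ∂_2 − rank ∂_3 = (12 − 12) − 0 = 0, and there is no ∂_3, so H_2 ≅ 0.

As a check, the Euler characteristic is 7 − 18 + 12 = 1, which agrees with 1 − 0 + 0 = 1.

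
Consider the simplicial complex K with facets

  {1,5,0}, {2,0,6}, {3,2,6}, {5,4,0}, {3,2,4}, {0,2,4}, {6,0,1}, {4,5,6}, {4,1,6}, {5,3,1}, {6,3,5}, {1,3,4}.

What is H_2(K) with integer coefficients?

H_2 ≅ 0.

Take the total order 0 < 1 < 2 < 3 < 4 < 5 < 6 on the vertex set. Then K (dimension 2) consists of the simplices:

  0-simplices (7): [0], [1], [2], [3], [4], [5], [6]
  1-simplices (18): [0,1], [0,2], [0,4], [0,5], [0,6], [1,3], [1,4], [1,5], [1,6], [2,3], [2,4], [2,6], [3,4], [3,5], [3,6], [4,5], [4,6], [5,6]
  2-simplices (12): [0,1,5], [0,1,6], [0,2,4], [0,2,6], [0,4,5], [1,3,4], [1,3,5], [1,4,6], [2,3,4], [2,3,6], [3,5,6], [4,5,6]

giving chain groups C_0 ≅ Z^7, C_1 ≅ Z^18, C_2 ≅ Z^12.

The boundary map ∂_1: C_1 → C_0 is given by ∂[p,q] = [q] − [p].
The resulting 7×18 matrix has rank 6, and its Smith normal form has invariant factors (1,1,1,1,1,1).

Boundary ∂_2: C_2 → C_1 sends each 2-simplex [p,q,r] to [q,r] − [p,r] + [p,q]. For instance
  ∂[0,1,6] = [1,6] − [0,6] + [0,1],
  ∂[0,4,5] = [4,5] − [0,5] + [0,4].
This gives a 18×12 integer matrix of rank 12; reducing to Smith normal form yields diagonal entries (1,1,1,1,1,1,1,1,1,1,1,2).

Now H_k = ker ∂_k / im ∂_{k+1}, so:

  H_2: rank ker ∂_2 − rank ∂_3 = (12 − 12) − 0 = 0, and there is no ∂_3, so H_2 = 0.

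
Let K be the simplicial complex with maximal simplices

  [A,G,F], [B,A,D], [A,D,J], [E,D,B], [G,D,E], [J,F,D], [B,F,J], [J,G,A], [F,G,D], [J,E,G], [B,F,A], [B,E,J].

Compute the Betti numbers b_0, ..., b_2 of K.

Order the vertices as A < B < D < E < F < G < J. Listing each simplex with vertices in this order, K has dimension 2 with simplices:

  0-simplices (7): A, B, D, E, F, G, J
  1-simplices (18): AB, AD, AF, AG, AJ, BD, BE, BF, BJ, DE, DF, DG, DJ, EG, EJ, FG, FJ, GJ
  2-simplices (12): ABD, ABF, ADJ, AFG, AGJ, BDE, BEJ, BFJ, DEG, DFG, DFJ, EGJ

so the chain groups are C_0 ≅ Z^7, C_1 ≅ Z^18, C_2 ≅ Z^12.

∂_1: C_1 → C_0 is given by ∂[p,q] = [q] − [p]. For instance
  ∂AB = B − A.
This gives a 7×18 integer matrix of rank 6; reducing to Smith normal form yields diagonal entries (1,1,1,1,1,1).

Boundary ∂_2: C_2 → C_1 maps a triangle to the signed sum of its edges. For instance
  ∂AGJ = GJ − AJ + AG,
  ∂ABF = BF − AF + AB.
As a 18×12 matrix over Z this has rank 12, with invariant factors (1,1,1,1,1,1,1,1,1,1,1,2).

Reading off H_k = ker ∂_k / im ∂_{k+1}:

  H_0: rank C_0 − rank ∂_1 = 7 − 6 = 1, and the invariant factors of ∂_1 are all 1, so H_0 = Z.
  H_1: rank ker ∂_1 − rank ∂_2 = (18 − 6) − 12 = 0, and ∂_2 has invariant factor 2 > 1, so H_1 = Z/2Z.
  H_2: rank ker ∂_2 − rank ∂_3 = (12 − 12) − 0 = 0, and there is no ∂_3, so H_2 = 0.

Hence the Betti numbers are b_0 = 1, b_1 = 0, b_2 = 0.

b_0 = 1, b_1 = 0, b_2 = 0.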